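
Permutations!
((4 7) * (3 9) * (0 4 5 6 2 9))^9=((0 4 7 5 6 2 9 3))^9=(0 4 7 5 6 2 9 3)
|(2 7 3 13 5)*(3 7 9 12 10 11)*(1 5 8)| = |(1 5 2 9 12 10 11 3 13 8)| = 10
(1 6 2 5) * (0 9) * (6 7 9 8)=(0 8 6 2 5 1 7 9)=[8, 7, 5, 3, 4, 1, 2, 9, 6, 0]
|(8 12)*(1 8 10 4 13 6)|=7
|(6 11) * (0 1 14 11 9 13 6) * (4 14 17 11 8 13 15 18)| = |(0 1 17 11)(4 14 8 13 6 9 15 18)| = 8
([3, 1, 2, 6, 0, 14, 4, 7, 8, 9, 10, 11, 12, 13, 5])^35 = [4, 1, 2, 0, 6, 14, 3, 7, 8, 9, 10, 11, 12, 13, 5]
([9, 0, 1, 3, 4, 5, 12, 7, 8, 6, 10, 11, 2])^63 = (0 12)(1 6)(2 9)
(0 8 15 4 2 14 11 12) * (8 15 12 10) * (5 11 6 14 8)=(0 15 4 2 8 12)(5 11 10)(6 14)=[15, 1, 8, 3, 2, 11, 14, 7, 12, 9, 5, 10, 0, 13, 6, 4]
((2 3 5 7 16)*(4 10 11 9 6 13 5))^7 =(2 13 10 16 6 4 7 9 3 5 11)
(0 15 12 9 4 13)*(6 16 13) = (0 15 12 9 4 6 16 13) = [15, 1, 2, 3, 6, 5, 16, 7, 8, 4, 10, 11, 9, 0, 14, 12, 13]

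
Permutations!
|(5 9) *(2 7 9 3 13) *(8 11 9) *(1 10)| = 8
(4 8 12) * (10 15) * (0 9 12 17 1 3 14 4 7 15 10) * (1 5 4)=[9, 3, 2, 14, 8, 4, 6, 15, 17, 12, 10, 11, 7, 13, 1, 0, 16, 5]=(0 9 12 7 15)(1 3 14)(4 8 17 5)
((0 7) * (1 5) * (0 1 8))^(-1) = ((0 7 1 5 8))^(-1) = (0 8 5 1 7)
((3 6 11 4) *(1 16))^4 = ((1 16)(3 6 11 4))^4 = (16)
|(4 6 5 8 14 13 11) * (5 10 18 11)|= |(4 6 10 18 11)(5 8 14 13)|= 20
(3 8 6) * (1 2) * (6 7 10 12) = (1 2)(3 8 7 10 12 6) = [0, 2, 1, 8, 4, 5, 3, 10, 7, 9, 12, 11, 6]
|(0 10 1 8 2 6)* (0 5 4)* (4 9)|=9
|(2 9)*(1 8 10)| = 6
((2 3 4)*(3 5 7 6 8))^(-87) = (2 8 5 3 7 4 6)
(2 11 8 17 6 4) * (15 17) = (2 11 8 15 17 6 4) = [0, 1, 11, 3, 2, 5, 4, 7, 15, 9, 10, 8, 12, 13, 14, 17, 16, 6]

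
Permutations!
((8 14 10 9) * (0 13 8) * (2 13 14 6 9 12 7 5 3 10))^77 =((0 14 2 13 8 6 9)(3 10 12 7 5))^77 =(14)(3 12 5 10 7)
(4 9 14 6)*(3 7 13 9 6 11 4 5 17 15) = (3 7 13 9 14 11 4 6 5 17 15) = [0, 1, 2, 7, 6, 17, 5, 13, 8, 14, 10, 4, 12, 9, 11, 3, 16, 15]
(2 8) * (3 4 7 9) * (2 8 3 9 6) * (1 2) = (9)(1 2 3 4 7 6) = [0, 2, 3, 4, 7, 5, 1, 6, 8, 9]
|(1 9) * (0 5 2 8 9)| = 6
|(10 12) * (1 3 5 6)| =|(1 3 5 6)(10 12)| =4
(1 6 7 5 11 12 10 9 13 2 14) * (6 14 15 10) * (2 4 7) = (1 14)(2 15 10 9 13 4 7 5 11 12 6) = [0, 14, 15, 3, 7, 11, 2, 5, 8, 13, 9, 12, 6, 4, 1, 10]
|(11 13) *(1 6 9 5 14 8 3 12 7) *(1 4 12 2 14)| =12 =|(1 6 9 5)(2 14 8 3)(4 12 7)(11 13)|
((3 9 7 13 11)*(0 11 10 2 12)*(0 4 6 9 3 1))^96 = (13)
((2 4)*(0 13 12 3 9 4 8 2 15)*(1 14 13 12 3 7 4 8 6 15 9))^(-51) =((0 12 7 4 9 8 2 6 15)(1 14 13 3))^(-51) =(0 4 2)(1 14 13 3)(6 12 9)(7 8 15)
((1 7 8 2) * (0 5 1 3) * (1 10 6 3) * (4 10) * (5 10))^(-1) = (0 3 6 10)(1 2 8 7)(4 5)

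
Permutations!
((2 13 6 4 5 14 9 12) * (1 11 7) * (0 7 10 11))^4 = (0 7 1)(2 5)(4 12)(6 9)(13 14)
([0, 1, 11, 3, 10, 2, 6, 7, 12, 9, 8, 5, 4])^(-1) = [0, 1, 5, 3, 12, 11, 6, 7, 10, 9, 4, 2, 8]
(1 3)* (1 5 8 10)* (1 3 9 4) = (1 9 4)(3 5 8 10) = [0, 9, 2, 5, 1, 8, 6, 7, 10, 4, 3]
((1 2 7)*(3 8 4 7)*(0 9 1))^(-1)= ((0 9 1 2 3 8 4 7))^(-1)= (0 7 4 8 3 2 1 9)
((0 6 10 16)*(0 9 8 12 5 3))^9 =((0 6 10 16 9 8 12 5 3))^9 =(16)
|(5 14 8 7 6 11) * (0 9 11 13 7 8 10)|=|(0 9 11 5 14 10)(6 13 7)|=6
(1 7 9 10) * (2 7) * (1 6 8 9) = (1 2 7)(6 8 9 10) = [0, 2, 7, 3, 4, 5, 8, 1, 9, 10, 6]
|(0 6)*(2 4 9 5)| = |(0 6)(2 4 9 5)| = 4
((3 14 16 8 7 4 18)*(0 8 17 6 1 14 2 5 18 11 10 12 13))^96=((0 8 7 4 11 10 12 13)(1 14 16 17 6)(2 5 18 3))^96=(18)(1 14 16 17 6)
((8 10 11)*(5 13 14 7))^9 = (5 13 14 7)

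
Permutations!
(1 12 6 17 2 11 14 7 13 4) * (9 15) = [0, 12, 11, 3, 1, 5, 17, 13, 8, 15, 10, 14, 6, 4, 7, 9, 16, 2] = (1 12 6 17 2 11 14 7 13 4)(9 15)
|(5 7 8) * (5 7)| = 2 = |(7 8)|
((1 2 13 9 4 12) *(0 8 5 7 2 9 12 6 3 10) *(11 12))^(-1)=((0 8 5 7 2 13 11 12 1 9 4 6 3 10))^(-1)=(0 10 3 6 4 9 1 12 11 13 2 7 5 8)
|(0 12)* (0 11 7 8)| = |(0 12 11 7 8)| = 5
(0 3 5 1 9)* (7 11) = (0 3 5 1 9)(7 11) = [3, 9, 2, 5, 4, 1, 6, 11, 8, 0, 10, 7]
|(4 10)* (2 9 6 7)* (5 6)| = |(2 9 5 6 7)(4 10)| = 10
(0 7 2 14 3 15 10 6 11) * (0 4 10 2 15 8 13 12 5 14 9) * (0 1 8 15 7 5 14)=(0 5)(1 8 13 12 14 3 15 2 9)(4 10 6 11)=[5, 8, 9, 15, 10, 0, 11, 7, 13, 1, 6, 4, 14, 12, 3, 2]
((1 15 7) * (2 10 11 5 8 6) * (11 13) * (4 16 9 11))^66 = (2 11 13 8 16)(4 6 9 10 5)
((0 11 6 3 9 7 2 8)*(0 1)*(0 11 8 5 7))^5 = (0 3 11 8 9 6 1)(2 7 5)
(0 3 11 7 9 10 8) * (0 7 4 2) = (0 3 11 4 2)(7 9 10 8) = [3, 1, 0, 11, 2, 5, 6, 9, 7, 10, 8, 4]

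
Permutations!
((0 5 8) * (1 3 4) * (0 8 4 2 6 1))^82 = (8)(0 5 4)(1 2)(3 6)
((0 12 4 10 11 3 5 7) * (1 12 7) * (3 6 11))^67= ((0 7)(1 12 4 10 3 5)(6 11))^67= (0 7)(1 12 4 10 3 5)(6 11)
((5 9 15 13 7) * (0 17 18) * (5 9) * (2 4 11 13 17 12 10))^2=((0 12 10 2 4 11 13 7 9 15 17 18))^2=(0 10 4 13 9 17)(2 11 7 15 18 12)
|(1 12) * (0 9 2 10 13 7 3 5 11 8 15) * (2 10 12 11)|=|(0 9 10 13 7 3 5 2 12 1 11 8 15)|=13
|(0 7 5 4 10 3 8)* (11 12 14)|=|(0 7 5 4 10 3 8)(11 12 14)|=21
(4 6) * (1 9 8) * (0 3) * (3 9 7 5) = (0 9 8 1 7 5 3)(4 6) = [9, 7, 2, 0, 6, 3, 4, 5, 1, 8]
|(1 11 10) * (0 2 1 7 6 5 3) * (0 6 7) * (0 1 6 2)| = |(1 11 10)(2 6 5 3)| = 12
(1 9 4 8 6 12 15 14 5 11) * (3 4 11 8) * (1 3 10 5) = (1 9 11 3 4 10 5 8 6 12 15 14) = [0, 9, 2, 4, 10, 8, 12, 7, 6, 11, 5, 3, 15, 13, 1, 14]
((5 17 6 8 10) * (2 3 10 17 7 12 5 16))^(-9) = (17)(2 16 10 3)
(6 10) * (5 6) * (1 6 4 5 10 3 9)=(10)(1 6 3 9)(4 5)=[0, 6, 2, 9, 5, 4, 3, 7, 8, 1, 10]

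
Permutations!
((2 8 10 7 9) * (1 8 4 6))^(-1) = (1 6 4 2 9 7 10 8)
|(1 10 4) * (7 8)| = 6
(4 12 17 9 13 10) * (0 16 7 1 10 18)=(0 16 7 1 10 4 12 17 9 13 18)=[16, 10, 2, 3, 12, 5, 6, 1, 8, 13, 4, 11, 17, 18, 14, 15, 7, 9, 0]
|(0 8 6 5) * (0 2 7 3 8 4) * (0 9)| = 6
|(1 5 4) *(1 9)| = 4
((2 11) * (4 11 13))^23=(2 11 4 13)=((2 13 4 11))^23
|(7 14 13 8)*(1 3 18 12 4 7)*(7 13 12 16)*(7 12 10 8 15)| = |(1 3 18 16 12 4 13 15 7 14 10 8)| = 12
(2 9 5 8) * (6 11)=[0, 1, 9, 3, 4, 8, 11, 7, 2, 5, 10, 6]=(2 9 5 8)(6 11)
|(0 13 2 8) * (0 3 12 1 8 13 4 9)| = |(0 4 9)(1 8 3 12)(2 13)| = 12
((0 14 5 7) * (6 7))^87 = ((0 14 5 6 7))^87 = (0 5 7 14 6)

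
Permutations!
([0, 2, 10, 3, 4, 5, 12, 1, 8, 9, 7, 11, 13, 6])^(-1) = (1 7 10 2)(6 13 12)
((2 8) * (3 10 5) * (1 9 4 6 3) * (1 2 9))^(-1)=(2 5 10 3 6 4 9 8)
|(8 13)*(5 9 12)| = |(5 9 12)(8 13)| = 6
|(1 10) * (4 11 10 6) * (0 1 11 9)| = 10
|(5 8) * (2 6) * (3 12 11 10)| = 4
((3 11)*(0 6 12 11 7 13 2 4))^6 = (0 13 11)(2 3 6)(4 7 12) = ((0 6 12 11 3 7 13 2 4))^6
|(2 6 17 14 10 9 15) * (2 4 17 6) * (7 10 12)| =8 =|(4 17 14 12 7 10 9 15)|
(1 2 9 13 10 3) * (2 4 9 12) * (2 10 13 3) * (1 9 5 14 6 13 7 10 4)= (2 12 4 5 14 6 13 7 10)(3 9)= [0, 1, 12, 9, 5, 14, 13, 10, 8, 3, 2, 11, 4, 7, 6]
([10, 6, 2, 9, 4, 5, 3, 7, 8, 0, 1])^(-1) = [9, 10, 2, 6, 4, 5, 1, 7, 8, 3, 0]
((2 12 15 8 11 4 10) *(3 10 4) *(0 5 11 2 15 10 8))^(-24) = (0 3 12)(2 15 11)(5 8 10)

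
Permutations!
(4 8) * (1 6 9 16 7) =(1 6 9 16 7)(4 8) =[0, 6, 2, 3, 8, 5, 9, 1, 4, 16, 10, 11, 12, 13, 14, 15, 7]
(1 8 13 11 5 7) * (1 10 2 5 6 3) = (1 8 13 11 6 3)(2 5 7 10) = [0, 8, 5, 1, 4, 7, 3, 10, 13, 9, 2, 6, 12, 11]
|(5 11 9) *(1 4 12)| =3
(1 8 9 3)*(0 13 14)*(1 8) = (0 13 14)(3 8 9) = [13, 1, 2, 8, 4, 5, 6, 7, 9, 3, 10, 11, 12, 14, 0]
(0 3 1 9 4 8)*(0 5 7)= (0 3 1 9 4 8 5 7)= [3, 9, 2, 1, 8, 7, 6, 0, 5, 4]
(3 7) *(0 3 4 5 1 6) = (0 3 7 4 5 1 6) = [3, 6, 2, 7, 5, 1, 0, 4]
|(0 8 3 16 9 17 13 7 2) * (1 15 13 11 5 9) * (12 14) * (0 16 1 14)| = 44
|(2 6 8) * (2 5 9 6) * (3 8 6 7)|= 5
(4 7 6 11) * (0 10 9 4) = (0 10 9 4 7 6 11) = [10, 1, 2, 3, 7, 5, 11, 6, 8, 4, 9, 0]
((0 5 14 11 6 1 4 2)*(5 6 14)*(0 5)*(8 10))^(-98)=((0 6 1 4 2 5)(8 10)(11 14))^(-98)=(14)(0 2 1)(4 6 5)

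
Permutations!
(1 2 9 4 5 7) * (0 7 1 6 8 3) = (0 7 6 8 3)(1 2 9 4 5) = [7, 2, 9, 0, 5, 1, 8, 6, 3, 4]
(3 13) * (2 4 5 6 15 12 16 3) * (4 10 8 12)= (2 10 8 12 16 3 13)(4 5 6 15)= [0, 1, 10, 13, 5, 6, 15, 7, 12, 9, 8, 11, 16, 2, 14, 4, 3]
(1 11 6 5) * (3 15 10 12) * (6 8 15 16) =(1 11 8 15 10 12 3 16 6 5) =[0, 11, 2, 16, 4, 1, 5, 7, 15, 9, 12, 8, 3, 13, 14, 10, 6]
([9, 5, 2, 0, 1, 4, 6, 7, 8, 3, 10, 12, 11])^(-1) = (0 3 9)(1 4 5)(11 12)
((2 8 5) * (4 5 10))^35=(10)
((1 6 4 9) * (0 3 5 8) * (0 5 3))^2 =(1 4)(6 9)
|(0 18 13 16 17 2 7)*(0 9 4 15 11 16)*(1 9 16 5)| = |(0 18 13)(1 9 4 15 11 5)(2 7 16 17)| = 12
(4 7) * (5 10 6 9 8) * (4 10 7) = (5 7 10 6 9 8) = [0, 1, 2, 3, 4, 7, 9, 10, 5, 8, 6]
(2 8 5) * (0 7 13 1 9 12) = (0 7 13 1 9 12)(2 8 5) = [7, 9, 8, 3, 4, 2, 6, 13, 5, 12, 10, 11, 0, 1]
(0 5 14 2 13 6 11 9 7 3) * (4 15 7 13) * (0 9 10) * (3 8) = (0 5 14 2 4 15 7 8 3 9 13 6 11 10) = [5, 1, 4, 9, 15, 14, 11, 8, 3, 13, 0, 10, 12, 6, 2, 7]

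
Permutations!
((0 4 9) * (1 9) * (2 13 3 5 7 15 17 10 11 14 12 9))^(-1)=(0 9 12 14 11 10 17 15 7 5 3 13 2 1 4)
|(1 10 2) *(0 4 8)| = 3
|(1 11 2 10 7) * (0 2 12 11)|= 10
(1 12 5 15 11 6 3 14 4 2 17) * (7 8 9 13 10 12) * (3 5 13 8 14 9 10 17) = (1 7 14 4 2 3 9 8 10 12 13 17)(5 15 11 6) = [0, 7, 3, 9, 2, 15, 5, 14, 10, 8, 12, 6, 13, 17, 4, 11, 16, 1]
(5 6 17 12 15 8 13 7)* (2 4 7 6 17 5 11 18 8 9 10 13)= (2 4 7 11 18 8)(5 17 12 15 9 10 13 6)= [0, 1, 4, 3, 7, 17, 5, 11, 2, 10, 13, 18, 15, 6, 14, 9, 16, 12, 8]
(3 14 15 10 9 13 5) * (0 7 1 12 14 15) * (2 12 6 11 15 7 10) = (0 10 9 13 5 3 7 1 6 11 15 2 12 14) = [10, 6, 12, 7, 4, 3, 11, 1, 8, 13, 9, 15, 14, 5, 0, 2]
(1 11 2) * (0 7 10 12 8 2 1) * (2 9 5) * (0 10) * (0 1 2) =[7, 11, 10, 3, 4, 0, 6, 1, 9, 5, 12, 2, 8] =(0 7 1 11 2 10 12 8 9 5)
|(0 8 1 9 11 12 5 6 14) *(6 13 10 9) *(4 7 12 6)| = |(0 8 1 4 7 12 5 13 10 9 11 6 14)| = 13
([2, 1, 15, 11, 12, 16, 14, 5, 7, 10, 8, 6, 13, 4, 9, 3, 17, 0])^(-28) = (17)(4 13 12)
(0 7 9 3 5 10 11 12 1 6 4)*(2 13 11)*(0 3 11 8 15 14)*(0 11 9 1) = (0 7 1 6 4 3 5 10 2 13 8 15 14 11 12) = [7, 6, 13, 5, 3, 10, 4, 1, 15, 9, 2, 12, 0, 8, 11, 14]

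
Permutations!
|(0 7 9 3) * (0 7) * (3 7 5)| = 2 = |(3 5)(7 9)|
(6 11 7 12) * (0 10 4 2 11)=(0 10 4 2 11 7 12 6)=[10, 1, 11, 3, 2, 5, 0, 12, 8, 9, 4, 7, 6]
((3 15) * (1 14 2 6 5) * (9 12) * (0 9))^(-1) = ((0 9 12)(1 14 2 6 5)(3 15))^(-1) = (0 12 9)(1 5 6 2 14)(3 15)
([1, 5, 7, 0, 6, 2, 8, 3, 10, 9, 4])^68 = (10)(0 5 7)(1 2 3)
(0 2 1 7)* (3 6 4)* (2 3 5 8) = (0 3 6 4 5 8 2 1 7) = [3, 7, 1, 6, 5, 8, 4, 0, 2]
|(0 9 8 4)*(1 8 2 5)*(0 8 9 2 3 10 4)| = 9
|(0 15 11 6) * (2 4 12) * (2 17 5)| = |(0 15 11 6)(2 4 12 17 5)| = 20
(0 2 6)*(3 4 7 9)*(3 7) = (0 2 6)(3 4)(7 9) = [2, 1, 6, 4, 3, 5, 0, 9, 8, 7]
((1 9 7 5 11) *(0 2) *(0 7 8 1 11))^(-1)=(11)(0 5 7 2)(1 8 9)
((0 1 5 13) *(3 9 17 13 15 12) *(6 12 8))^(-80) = ((0 1 5 15 8 6 12 3 9 17 13))^(-80) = (0 9 6 5 13 3 8 1 17 12 15)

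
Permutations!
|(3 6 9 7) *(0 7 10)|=|(0 7 3 6 9 10)|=6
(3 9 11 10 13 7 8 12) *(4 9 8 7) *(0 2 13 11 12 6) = (0 2 13 4 9 12 3 8 6)(10 11) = [2, 1, 13, 8, 9, 5, 0, 7, 6, 12, 11, 10, 3, 4]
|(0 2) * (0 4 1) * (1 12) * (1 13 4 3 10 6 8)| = 21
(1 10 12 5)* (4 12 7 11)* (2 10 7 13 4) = (1 7 11 2 10 13 4 12 5) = [0, 7, 10, 3, 12, 1, 6, 11, 8, 9, 13, 2, 5, 4]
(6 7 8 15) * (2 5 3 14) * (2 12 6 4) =(2 5 3 14 12 6 7 8 15 4) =[0, 1, 5, 14, 2, 3, 7, 8, 15, 9, 10, 11, 6, 13, 12, 4]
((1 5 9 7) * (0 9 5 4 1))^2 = (0 7 9)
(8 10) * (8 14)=(8 10 14)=[0, 1, 2, 3, 4, 5, 6, 7, 10, 9, 14, 11, 12, 13, 8]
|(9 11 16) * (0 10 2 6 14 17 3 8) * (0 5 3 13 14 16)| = 21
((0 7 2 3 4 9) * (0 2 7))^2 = ((2 3 4 9))^2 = (2 4)(3 9)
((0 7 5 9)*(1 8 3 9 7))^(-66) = (0 9 3 8 1)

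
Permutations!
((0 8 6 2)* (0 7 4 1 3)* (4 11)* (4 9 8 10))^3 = ((0 10 4 1 3)(2 7 11 9 8 6))^3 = (0 1 10 3 4)(2 9)(6 11)(7 8)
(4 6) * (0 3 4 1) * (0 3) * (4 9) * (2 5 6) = (1 3 9 4 2 5 6) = [0, 3, 5, 9, 2, 6, 1, 7, 8, 4]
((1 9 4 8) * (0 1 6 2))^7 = ((0 1 9 4 8 6 2))^7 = (9)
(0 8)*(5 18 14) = (0 8)(5 18 14) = [8, 1, 2, 3, 4, 18, 6, 7, 0, 9, 10, 11, 12, 13, 5, 15, 16, 17, 14]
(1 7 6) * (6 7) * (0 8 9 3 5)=(0 8 9 3 5)(1 6)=[8, 6, 2, 5, 4, 0, 1, 7, 9, 3]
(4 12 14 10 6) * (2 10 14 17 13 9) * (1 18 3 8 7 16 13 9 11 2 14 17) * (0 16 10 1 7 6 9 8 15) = [16, 18, 1, 15, 12, 5, 4, 10, 6, 14, 9, 2, 7, 11, 17, 0, 13, 8, 3] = (0 16 13 11 2 1 18 3 15)(4 12 7 10 9 14 17 8 6)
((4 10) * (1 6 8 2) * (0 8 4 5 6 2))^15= ((0 8)(1 2)(4 10 5 6))^15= (0 8)(1 2)(4 6 5 10)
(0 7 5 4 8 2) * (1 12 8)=[7, 12, 0, 3, 1, 4, 6, 5, 2, 9, 10, 11, 8]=(0 7 5 4 1 12 8 2)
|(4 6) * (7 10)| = |(4 6)(7 10)| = 2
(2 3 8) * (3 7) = (2 7 3 8) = [0, 1, 7, 8, 4, 5, 6, 3, 2]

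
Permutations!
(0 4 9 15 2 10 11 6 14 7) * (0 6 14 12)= (0 4 9 15 2 10 11 14 7 6 12)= [4, 1, 10, 3, 9, 5, 12, 6, 8, 15, 11, 14, 0, 13, 7, 2]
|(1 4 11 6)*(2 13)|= 4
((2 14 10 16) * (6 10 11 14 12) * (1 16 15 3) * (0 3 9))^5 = ((0 3 1 16 2 12 6 10 15 9)(11 14))^5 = (0 12)(1 10)(2 9)(3 6)(11 14)(15 16)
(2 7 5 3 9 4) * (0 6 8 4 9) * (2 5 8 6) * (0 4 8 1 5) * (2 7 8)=(9)(0 7 1 5 3 4)(2 8)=[7, 5, 8, 4, 0, 3, 6, 1, 2, 9]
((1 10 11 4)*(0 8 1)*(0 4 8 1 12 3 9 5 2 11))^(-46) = (0 10 1)(2 12 5 8 9 11 3)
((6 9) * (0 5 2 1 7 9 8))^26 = (0 2 7 6)(1 9 8 5)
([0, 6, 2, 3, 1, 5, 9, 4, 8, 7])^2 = (1 9 4 6 7)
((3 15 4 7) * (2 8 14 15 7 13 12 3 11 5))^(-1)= ((2 8 14 15 4 13 12 3 7 11 5))^(-1)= (2 5 11 7 3 12 13 4 15 14 8)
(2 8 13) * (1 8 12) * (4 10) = (1 8 13 2 12)(4 10) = [0, 8, 12, 3, 10, 5, 6, 7, 13, 9, 4, 11, 1, 2]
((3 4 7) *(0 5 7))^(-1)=((0 5 7 3 4))^(-1)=(0 4 3 7 5)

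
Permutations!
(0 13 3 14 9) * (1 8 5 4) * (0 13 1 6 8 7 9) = (0 1 7 9 13 3 14)(4 6 8 5) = [1, 7, 2, 14, 6, 4, 8, 9, 5, 13, 10, 11, 12, 3, 0]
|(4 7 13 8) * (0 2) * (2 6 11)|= 4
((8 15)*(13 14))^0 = (15)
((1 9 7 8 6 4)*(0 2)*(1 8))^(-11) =(0 2)(1 9 7)(4 8 6)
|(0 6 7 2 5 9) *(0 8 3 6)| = |(2 5 9 8 3 6 7)| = 7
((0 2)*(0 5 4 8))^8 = ((0 2 5 4 8))^8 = (0 4 2 8 5)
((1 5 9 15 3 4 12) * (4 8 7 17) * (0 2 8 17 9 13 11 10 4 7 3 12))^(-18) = (0 11 1 9 3)(2 10 5 15 17)(4 13 12 7 8)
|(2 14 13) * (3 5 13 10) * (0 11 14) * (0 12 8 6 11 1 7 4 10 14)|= |(14)(0 1 7 4 10 3 5 13 2 12 8 6 11)|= 13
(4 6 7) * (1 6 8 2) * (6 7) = [0, 7, 1, 3, 8, 5, 6, 4, 2] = (1 7 4 8 2)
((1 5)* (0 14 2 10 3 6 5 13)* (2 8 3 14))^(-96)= (0 8 1 10 6)(2 3 13 14 5)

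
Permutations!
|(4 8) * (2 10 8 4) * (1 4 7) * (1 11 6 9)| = |(1 4 7 11 6 9)(2 10 8)| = 6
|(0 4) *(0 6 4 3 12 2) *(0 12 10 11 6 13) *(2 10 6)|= 20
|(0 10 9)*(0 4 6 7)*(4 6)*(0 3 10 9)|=6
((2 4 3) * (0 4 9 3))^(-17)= (0 4)(2 9 3)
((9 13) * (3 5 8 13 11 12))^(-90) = ((3 5 8 13 9 11 12))^(-90) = (3 5 8 13 9 11 12)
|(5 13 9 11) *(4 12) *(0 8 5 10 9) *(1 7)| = 12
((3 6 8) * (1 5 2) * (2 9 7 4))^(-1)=((1 5 9 7 4 2)(3 6 8))^(-1)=(1 2 4 7 9 5)(3 8 6)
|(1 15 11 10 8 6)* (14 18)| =|(1 15 11 10 8 6)(14 18)| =6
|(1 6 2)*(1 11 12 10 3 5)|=8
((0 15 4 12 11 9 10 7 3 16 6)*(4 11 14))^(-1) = (0 6 16 3 7 10 9 11 15)(4 14 12)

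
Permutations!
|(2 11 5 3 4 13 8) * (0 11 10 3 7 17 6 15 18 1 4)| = |(0 11 5 7 17 6 15 18 1 4 13 8 2 10 3)| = 15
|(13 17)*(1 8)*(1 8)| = 2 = |(13 17)|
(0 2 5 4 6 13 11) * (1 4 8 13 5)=(0 2 1 4 6 5 8 13 11)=[2, 4, 1, 3, 6, 8, 5, 7, 13, 9, 10, 0, 12, 11]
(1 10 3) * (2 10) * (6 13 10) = (1 2 6 13 10 3) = [0, 2, 6, 1, 4, 5, 13, 7, 8, 9, 3, 11, 12, 10]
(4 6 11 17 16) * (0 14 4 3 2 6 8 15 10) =(0 14 4 8 15 10)(2 6 11 17 16 3) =[14, 1, 6, 2, 8, 5, 11, 7, 15, 9, 0, 17, 12, 13, 4, 10, 3, 16]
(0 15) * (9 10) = (0 15)(9 10) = [15, 1, 2, 3, 4, 5, 6, 7, 8, 10, 9, 11, 12, 13, 14, 0]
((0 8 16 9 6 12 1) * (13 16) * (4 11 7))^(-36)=(0 9)(1 16)(6 8)(12 13)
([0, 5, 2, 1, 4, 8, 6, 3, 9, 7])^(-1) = (1 3 7 9 8 5)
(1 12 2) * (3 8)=[0, 12, 1, 8, 4, 5, 6, 7, 3, 9, 10, 11, 2]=(1 12 2)(3 8)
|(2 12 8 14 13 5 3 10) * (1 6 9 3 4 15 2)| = 40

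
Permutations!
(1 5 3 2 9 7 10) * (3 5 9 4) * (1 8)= (1 9 7 10 8)(2 4 3)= [0, 9, 4, 2, 3, 5, 6, 10, 1, 7, 8]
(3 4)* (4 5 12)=(3 5 12 4)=[0, 1, 2, 5, 3, 12, 6, 7, 8, 9, 10, 11, 4]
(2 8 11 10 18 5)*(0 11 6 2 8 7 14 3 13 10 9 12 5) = (0 11 9 12 5 8 6 2 7 14 3 13 10 18) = [11, 1, 7, 13, 4, 8, 2, 14, 6, 12, 18, 9, 5, 10, 3, 15, 16, 17, 0]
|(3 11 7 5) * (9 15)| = 4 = |(3 11 7 5)(9 15)|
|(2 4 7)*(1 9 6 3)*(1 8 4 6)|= 6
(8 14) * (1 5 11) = [0, 5, 2, 3, 4, 11, 6, 7, 14, 9, 10, 1, 12, 13, 8] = (1 5 11)(8 14)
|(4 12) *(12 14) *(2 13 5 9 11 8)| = |(2 13 5 9 11 8)(4 14 12)| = 6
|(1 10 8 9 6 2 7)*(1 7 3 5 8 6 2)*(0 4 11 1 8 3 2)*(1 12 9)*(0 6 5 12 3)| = |(0 4 11 3 12 9 6 8 1 10 5)| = 11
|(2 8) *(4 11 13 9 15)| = |(2 8)(4 11 13 9 15)| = 10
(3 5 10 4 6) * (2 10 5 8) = (2 10 4 6 3 8) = [0, 1, 10, 8, 6, 5, 3, 7, 2, 9, 4]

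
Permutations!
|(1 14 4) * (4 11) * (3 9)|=4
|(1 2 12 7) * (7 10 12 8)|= |(1 2 8 7)(10 12)|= 4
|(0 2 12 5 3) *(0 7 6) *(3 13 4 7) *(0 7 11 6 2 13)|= 9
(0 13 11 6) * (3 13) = (0 3 13 11 6) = [3, 1, 2, 13, 4, 5, 0, 7, 8, 9, 10, 6, 12, 11]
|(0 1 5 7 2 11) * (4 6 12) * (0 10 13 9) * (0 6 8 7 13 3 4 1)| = 42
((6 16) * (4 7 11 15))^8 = (16)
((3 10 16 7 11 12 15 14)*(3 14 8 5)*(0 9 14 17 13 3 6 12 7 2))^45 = (17)(7 11) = ((0 9 14 17 13 3 10 16 2)(5 6 12 15 8)(7 11))^45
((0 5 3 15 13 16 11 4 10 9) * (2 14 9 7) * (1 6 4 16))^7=((0 5 3 15 13 1 6 4 10 7 2 14 9)(11 16))^7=(0 4 5 10 3 7 15 2 13 14 1 9 6)(11 16)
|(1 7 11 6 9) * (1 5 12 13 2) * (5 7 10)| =|(1 10 5 12 13 2)(6 9 7 11)| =12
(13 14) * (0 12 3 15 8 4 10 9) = [12, 1, 2, 15, 10, 5, 6, 7, 4, 0, 9, 11, 3, 14, 13, 8] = (0 12 3 15 8 4 10 9)(13 14)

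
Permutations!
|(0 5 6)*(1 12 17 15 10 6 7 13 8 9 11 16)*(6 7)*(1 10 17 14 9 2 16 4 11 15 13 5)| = |(0 1 12 14 9 15 17 13 8 2 16 10 7 5 6)(4 11)| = 30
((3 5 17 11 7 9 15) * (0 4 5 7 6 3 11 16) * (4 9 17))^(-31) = (0 3 9 7 15 17 11 16 6)(4 5) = ((0 9 15 11 6 3 7 17 16)(4 5))^(-31)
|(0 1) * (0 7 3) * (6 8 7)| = 6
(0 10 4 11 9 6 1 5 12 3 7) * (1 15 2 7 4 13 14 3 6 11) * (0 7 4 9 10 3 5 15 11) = (0 3 9)(1 15 2 4)(5 12 6 11 10 13 14) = [3, 15, 4, 9, 1, 12, 11, 7, 8, 0, 13, 10, 6, 14, 5, 2]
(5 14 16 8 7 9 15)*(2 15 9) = (2 15 5 14 16 8 7) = [0, 1, 15, 3, 4, 14, 6, 2, 7, 9, 10, 11, 12, 13, 16, 5, 8]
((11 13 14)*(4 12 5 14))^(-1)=((4 12 5 14 11 13))^(-1)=(4 13 11 14 5 12)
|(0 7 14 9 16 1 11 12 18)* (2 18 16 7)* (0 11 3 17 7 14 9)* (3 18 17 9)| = 35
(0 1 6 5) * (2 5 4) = (0 1 6 4 2 5) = [1, 6, 5, 3, 2, 0, 4]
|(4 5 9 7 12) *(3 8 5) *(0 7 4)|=|(0 7 12)(3 8 5 9 4)|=15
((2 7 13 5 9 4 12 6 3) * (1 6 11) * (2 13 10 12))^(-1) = (1 11 12 10 7 2 4 9 5 13 3 6)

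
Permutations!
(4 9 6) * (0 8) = (0 8)(4 9 6) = [8, 1, 2, 3, 9, 5, 4, 7, 0, 6]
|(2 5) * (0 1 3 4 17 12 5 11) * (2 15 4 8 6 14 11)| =35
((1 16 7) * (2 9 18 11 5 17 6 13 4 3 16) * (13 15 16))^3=(1 18 17 16 2 11 6 7 9 5 15)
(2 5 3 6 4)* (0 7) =[7, 1, 5, 6, 2, 3, 4, 0] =(0 7)(2 5 3 6 4)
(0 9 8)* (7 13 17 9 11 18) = (0 11 18 7 13 17 9 8) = [11, 1, 2, 3, 4, 5, 6, 13, 0, 8, 10, 18, 12, 17, 14, 15, 16, 9, 7]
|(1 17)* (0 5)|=2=|(0 5)(1 17)|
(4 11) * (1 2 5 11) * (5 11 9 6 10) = (1 2 11 4)(5 9 6 10) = [0, 2, 11, 3, 1, 9, 10, 7, 8, 6, 5, 4]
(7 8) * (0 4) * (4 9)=[9, 1, 2, 3, 0, 5, 6, 8, 7, 4]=(0 9 4)(7 8)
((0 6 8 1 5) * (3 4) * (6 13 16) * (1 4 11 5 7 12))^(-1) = ((0 13 16 6 8 4 3 11 5)(1 7 12))^(-1) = (0 5 11 3 4 8 6 16 13)(1 12 7)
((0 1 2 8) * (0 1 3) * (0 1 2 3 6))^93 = ((0 6)(1 3)(2 8))^93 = (0 6)(1 3)(2 8)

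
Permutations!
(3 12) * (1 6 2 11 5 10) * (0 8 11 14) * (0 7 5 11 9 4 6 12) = (0 8 9 4 6 2 14 7 5 10 1 12 3) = [8, 12, 14, 0, 6, 10, 2, 5, 9, 4, 1, 11, 3, 13, 7]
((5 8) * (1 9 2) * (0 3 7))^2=(0 7 3)(1 2 9)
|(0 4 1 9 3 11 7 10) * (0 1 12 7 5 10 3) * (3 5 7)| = |(0 4 12 3 11 7 5 10 1 9)| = 10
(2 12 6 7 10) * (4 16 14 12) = (2 4 16 14 12 6 7 10) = [0, 1, 4, 3, 16, 5, 7, 10, 8, 9, 2, 11, 6, 13, 12, 15, 14]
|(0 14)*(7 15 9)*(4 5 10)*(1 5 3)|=|(0 14)(1 5 10 4 3)(7 15 9)|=30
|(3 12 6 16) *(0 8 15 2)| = 4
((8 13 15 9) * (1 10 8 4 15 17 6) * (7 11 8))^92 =((1 10 7 11 8 13 17 6)(4 15 9))^92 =(1 8)(4 9 15)(6 11)(7 17)(10 13)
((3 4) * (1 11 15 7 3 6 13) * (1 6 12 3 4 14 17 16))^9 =(1 16 17 14 3 12 4 7 15 11)(6 13)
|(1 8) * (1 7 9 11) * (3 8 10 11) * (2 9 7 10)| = 7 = |(1 2 9 3 8 10 11)|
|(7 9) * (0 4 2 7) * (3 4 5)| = 7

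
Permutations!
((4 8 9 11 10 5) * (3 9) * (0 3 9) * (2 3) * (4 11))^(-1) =((0 2 3)(4 8 9)(5 11 10))^(-1) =(0 3 2)(4 9 8)(5 10 11)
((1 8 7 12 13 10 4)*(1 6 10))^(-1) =((1 8 7 12 13)(4 6 10))^(-1) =(1 13 12 7 8)(4 10 6)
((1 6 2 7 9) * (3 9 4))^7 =((1 6 2 7 4 3 9))^7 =(9)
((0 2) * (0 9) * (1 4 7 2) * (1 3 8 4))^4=((0 3 8 4 7 2 9))^4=(0 7 3 2 8 9 4)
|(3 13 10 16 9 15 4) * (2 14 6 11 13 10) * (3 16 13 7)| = 8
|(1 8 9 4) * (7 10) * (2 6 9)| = 6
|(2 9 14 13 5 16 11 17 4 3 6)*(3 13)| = |(2 9 14 3 6)(4 13 5 16 11 17)| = 30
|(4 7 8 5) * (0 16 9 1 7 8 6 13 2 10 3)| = 30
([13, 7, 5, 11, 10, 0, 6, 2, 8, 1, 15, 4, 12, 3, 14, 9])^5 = (0 10 2 11 1 13 15 5 4 7 3 9)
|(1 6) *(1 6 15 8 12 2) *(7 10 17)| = 15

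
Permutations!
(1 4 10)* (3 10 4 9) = (1 9 3 10) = [0, 9, 2, 10, 4, 5, 6, 7, 8, 3, 1]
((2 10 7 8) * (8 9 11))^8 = ((2 10 7 9 11 8))^8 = (2 7 11)(8 10 9)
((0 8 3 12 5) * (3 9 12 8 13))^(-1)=(0 5 12 9 8 3 13)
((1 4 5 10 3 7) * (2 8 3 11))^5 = ((1 4 5 10 11 2 8 3 7))^5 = (1 2 4 8 5 3 10 7 11)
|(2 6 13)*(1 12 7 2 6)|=|(1 12 7 2)(6 13)|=4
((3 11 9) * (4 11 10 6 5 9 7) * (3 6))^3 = (11)(3 10) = ((3 10)(4 11 7)(5 9 6))^3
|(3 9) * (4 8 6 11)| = |(3 9)(4 8 6 11)| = 4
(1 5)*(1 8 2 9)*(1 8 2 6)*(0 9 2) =(0 9 8 6 1 5) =[9, 5, 2, 3, 4, 0, 1, 7, 6, 8]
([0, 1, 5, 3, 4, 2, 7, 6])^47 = [0, 1, 5, 3, 4, 2, 7, 6]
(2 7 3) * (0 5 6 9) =(0 5 6 9)(2 7 3) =[5, 1, 7, 2, 4, 6, 9, 3, 8, 0]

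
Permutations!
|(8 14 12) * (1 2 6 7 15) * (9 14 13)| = |(1 2 6 7 15)(8 13 9 14 12)| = 5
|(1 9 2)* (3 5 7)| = |(1 9 2)(3 5 7)| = 3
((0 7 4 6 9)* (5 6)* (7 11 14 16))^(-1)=(0 9 6 5 4 7 16 14 11)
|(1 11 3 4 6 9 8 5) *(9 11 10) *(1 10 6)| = 20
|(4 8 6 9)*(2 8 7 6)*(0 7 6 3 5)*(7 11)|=|(0 11 7 3 5)(2 8)(4 6 9)|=30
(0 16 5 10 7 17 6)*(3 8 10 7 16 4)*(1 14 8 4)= (0 1 14 8 10 16 5 7 17 6)(3 4)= [1, 14, 2, 4, 3, 7, 0, 17, 10, 9, 16, 11, 12, 13, 8, 15, 5, 6]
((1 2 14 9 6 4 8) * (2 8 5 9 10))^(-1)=(1 8)(2 10 14)(4 6 9 5)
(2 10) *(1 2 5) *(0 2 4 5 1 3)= (0 2 10 1 4 5 3)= [2, 4, 10, 0, 5, 3, 6, 7, 8, 9, 1]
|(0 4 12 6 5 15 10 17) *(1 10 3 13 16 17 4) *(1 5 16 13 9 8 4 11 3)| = 14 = |(0 5 15 1 10 11 3 9 8 4 12 6 16 17)|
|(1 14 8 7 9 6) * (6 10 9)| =10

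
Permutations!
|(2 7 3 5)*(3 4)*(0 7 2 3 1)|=4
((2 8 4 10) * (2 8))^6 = ((4 10 8))^6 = (10)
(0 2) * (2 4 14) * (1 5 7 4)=(0 1 5 7 4 14 2)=[1, 5, 0, 3, 14, 7, 6, 4, 8, 9, 10, 11, 12, 13, 2]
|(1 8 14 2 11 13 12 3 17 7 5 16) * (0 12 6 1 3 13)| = |(0 12 13 6 1 8 14 2 11)(3 17 7 5 16)| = 45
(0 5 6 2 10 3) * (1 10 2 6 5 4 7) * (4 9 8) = (0 9 8 4 7 1 10 3) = [9, 10, 2, 0, 7, 5, 6, 1, 4, 8, 3]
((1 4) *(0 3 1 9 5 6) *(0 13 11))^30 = ((0 3 1 4 9 5 6 13 11))^30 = (0 4 6)(1 5 11)(3 9 13)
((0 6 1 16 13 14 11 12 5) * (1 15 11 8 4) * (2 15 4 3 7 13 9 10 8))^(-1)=((0 6 4 1 16 9 10 8 3 7 13 14 2 15 11 12 5))^(-1)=(0 5 12 11 15 2 14 13 7 3 8 10 9 16 1 4 6)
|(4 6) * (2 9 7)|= |(2 9 7)(4 6)|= 6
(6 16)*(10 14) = (6 16)(10 14) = [0, 1, 2, 3, 4, 5, 16, 7, 8, 9, 14, 11, 12, 13, 10, 15, 6]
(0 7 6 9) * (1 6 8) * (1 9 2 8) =(0 7 1 6 2 8 9) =[7, 6, 8, 3, 4, 5, 2, 1, 9, 0]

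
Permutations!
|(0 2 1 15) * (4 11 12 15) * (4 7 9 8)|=|(0 2 1 7 9 8 4 11 12 15)|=10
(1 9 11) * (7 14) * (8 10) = [0, 9, 2, 3, 4, 5, 6, 14, 10, 11, 8, 1, 12, 13, 7] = (1 9 11)(7 14)(8 10)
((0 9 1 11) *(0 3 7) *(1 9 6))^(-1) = (0 7 3 11 1 6)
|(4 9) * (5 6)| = |(4 9)(5 6)| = 2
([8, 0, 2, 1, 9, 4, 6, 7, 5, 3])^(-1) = (0 1 3 9 4 5 8)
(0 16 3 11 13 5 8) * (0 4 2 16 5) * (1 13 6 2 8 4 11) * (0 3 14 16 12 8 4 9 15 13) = [5, 0, 12, 1, 4, 9, 2, 7, 11, 15, 10, 6, 8, 3, 16, 13, 14] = (0 5 9 15 13 3 1)(2 12 8 11 6)(14 16)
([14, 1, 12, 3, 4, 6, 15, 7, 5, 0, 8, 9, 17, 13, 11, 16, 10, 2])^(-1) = (0 9 11 14)(2 17 12)(5 8 10 16 15 6)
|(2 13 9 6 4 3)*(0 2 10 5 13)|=|(0 2)(3 10 5 13 9 6 4)|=14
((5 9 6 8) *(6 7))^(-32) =((5 9 7 6 8))^(-32) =(5 6 9 8 7)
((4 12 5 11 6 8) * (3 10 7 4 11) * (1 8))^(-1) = ((1 8 11 6)(3 10 7 4 12 5))^(-1) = (1 6 11 8)(3 5 12 4 7 10)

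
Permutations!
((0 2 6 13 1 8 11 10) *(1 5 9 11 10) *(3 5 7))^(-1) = (0 10 8 1 11 9 5 3 7 13 6 2)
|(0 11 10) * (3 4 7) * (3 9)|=|(0 11 10)(3 4 7 9)|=12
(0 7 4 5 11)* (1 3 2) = (0 7 4 5 11)(1 3 2) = [7, 3, 1, 2, 5, 11, 6, 4, 8, 9, 10, 0]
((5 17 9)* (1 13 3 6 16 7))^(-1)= (1 7 16 6 3 13)(5 9 17)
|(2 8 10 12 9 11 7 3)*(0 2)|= 9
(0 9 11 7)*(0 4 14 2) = [9, 1, 0, 3, 14, 5, 6, 4, 8, 11, 10, 7, 12, 13, 2] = (0 9 11 7 4 14 2)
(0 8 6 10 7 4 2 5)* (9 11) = (0 8 6 10 7 4 2 5)(9 11) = [8, 1, 5, 3, 2, 0, 10, 4, 6, 11, 7, 9]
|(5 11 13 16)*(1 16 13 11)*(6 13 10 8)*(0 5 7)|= 20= |(0 5 1 16 7)(6 13 10 8)|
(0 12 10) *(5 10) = [12, 1, 2, 3, 4, 10, 6, 7, 8, 9, 0, 11, 5] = (0 12 5 10)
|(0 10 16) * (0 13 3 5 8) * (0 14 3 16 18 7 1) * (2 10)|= 12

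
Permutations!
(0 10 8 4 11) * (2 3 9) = (0 10 8 4 11)(2 3 9) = [10, 1, 3, 9, 11, 5, 6, 7, 4, 2, 8, 0]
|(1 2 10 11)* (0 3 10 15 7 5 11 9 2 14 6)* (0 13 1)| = 36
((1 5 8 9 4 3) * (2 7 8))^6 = ((1 5 2 7 8 9 4 3))^6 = (1 4 8 2)(3 9 7 5)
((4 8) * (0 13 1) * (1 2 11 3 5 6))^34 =((0 13 2 11 3 5 6 1)(4 8))^34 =(0 2 3 6)(1 13 11 5)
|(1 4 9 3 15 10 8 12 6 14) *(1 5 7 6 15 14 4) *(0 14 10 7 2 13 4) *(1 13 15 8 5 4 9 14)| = 22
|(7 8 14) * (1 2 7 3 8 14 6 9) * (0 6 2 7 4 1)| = 21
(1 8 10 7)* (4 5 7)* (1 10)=[0, 8, 2, 3, 5, 7, 6, 10, 1, 9, 4]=(1 8)(4 5 7 10)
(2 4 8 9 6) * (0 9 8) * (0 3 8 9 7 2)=(0 7 2 4 3 8 9 6)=[7, 1, 4, 8, 3, 5, 0, 2, 9, 6]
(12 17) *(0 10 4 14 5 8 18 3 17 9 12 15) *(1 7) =[10, 7, 2, 17, 14, 8, 6, 1, 18, 12, 4, 11, 9, 13, 5, 0, 16, 15, 3] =(0 10 4 14 5 8 18 3 17 15)(1 7)(9 12)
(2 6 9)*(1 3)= (1 3)(2 6 9)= [0, 3, 6, 1, 4, 5, 9, 7, 8, 2]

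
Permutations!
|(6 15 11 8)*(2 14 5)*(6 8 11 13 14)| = 6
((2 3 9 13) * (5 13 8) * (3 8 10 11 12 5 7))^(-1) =((2 8 7 3 9 10 11 12 5 13))^(-1) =(2 13 5 12 11 10 9 3 7 8)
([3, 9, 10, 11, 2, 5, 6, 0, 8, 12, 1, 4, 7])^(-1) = [7, 10, 4, 0, 11, 5, 6, 12, 8, 1, 2, 3, 9]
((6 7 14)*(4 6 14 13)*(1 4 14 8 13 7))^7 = ((1 4 6)(8 13 14))^7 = (1 4 6)(8 13 14)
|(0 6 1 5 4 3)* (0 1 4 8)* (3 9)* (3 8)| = |(0 6 4 9 8)(1 5 3)| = 15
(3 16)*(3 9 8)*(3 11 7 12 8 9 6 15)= [0, 1, 2, 16, 4, 5, 15, 12, 11, 9, 10, 7, 8, 13, 14, 3, 6]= (3 16 6 15)(7 12 8 11)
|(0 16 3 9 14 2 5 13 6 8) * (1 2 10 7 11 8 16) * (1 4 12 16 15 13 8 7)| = |(0 4 12 16 3 9 14 10 1 2 5 8)(6 15 13)(7 11)| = 12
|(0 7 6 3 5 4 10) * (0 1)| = |(0 7 6 3 5 4 10 1)| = 8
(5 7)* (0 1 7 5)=[1, 7, 2, 3, 4, 5, 6, 0]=(0 1 7)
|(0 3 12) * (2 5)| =|(0 3 12)(2 5)| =6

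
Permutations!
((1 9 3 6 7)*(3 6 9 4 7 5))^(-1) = (1 7 4)(3 5 6 9)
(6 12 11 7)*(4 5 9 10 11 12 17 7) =(4 5 9 10 11)(6 17 7) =[0, 1, 2, 3, 5, 9, 17, 6, 8, 10, 11, 4, 12, 13, 14, 15, 16, 7]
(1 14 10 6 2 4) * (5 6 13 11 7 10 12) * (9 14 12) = [0, 12, 4, 3, 1, 6, 2, 10, 8, 14, 13, 7, 5, 11, 9] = (1 12 5 6 2 4)(7 10 13 11)(9 14)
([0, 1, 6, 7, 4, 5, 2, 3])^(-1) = (2 6)(3 7)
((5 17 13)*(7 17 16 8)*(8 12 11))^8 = (17)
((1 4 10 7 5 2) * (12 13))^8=(13)(1 10 5)(2 4 7)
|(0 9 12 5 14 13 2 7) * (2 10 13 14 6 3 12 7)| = 12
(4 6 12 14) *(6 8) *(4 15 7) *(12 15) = (4 8 6 15 7)(12 14) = [0, 1, 2, 3, 8, 5, 15, 4, 6, 9, 10, 11, 14, 13, 12, 7]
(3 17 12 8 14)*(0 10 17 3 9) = (0 10 17 12 8 14 9) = [10, 1, 2, 3, 4, 5, 6, 7, 14, 0, 17, 11, 8, 13, 9, 15, 16, 12]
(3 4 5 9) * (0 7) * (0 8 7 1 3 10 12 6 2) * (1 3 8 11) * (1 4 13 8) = (0 3 13 8 7 11 4 5 9 10 12 6 2) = [3, 1, 0, 13, 5, 9, 2, 11, 7, 10, 12, 4, 6, 8]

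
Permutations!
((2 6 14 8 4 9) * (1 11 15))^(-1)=((1 11 15)(2 6 14 8 4 9))^(-1)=(1 15 11)(2 9 4 8 14 6)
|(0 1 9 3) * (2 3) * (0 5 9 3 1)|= |(1 3 5 9 2)|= 5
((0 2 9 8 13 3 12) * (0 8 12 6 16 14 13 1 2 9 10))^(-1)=((0 9 12 8 1 2 10)(3 6 16 14 13))^(-1)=(0 10 2 1 8 12 9)(3 13 14 16 6)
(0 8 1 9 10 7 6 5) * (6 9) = (0 8 1 6 5)(7 9 10) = [8, 6, 2, 3, 4, 0, 5, 9, 1, 10, 7]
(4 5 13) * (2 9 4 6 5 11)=[0, 1, 9, 3, 11, 13, 5, 7, 8, 4, 10, 2, 12, 6]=(2 9 4 11)(5 13 6)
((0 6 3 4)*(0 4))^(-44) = ((0 6 3))^(-44) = (0 6 3)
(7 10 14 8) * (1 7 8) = [0, 7, 2, 3, 4, 5, 6, 10, 8, 9, 14, 11, 12, 13, 1] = (1 7 10 14)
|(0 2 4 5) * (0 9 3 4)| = 4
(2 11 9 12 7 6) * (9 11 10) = (2 10 9 12 7 6) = [0, 1, 10, 3, 4, 5, 2, 6, 8, 12, 9, 11, 7]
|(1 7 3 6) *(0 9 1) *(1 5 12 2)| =9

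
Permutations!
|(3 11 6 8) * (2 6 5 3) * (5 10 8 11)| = 10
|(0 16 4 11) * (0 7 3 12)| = |(0 16 4 11 7 3 12)| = 7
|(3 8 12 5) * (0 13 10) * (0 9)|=|(0 13 10 9)(3 8 12 5)|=4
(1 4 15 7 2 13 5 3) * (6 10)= (1 4 15 7 2 13 5 3)(6 10)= [0, 4, 13, 1, 15, 3, 10, 2, 8, 9, 6, 11, 12, 5, 14, 7]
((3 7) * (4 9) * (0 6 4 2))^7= ((0 6 4 9 2)(3 7))^7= (0 4 2 6 9)(3 7)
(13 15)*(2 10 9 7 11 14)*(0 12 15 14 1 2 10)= [12, 2, 0, 3, 4, 5, 6, 11, 8, 7, 9, 1, 15, 14, 10, 13]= (0 12 15 13 14 10 9 7 11 1 2)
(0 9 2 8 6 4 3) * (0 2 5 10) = (0 9 5 10)(2 8 6 4 3) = [9, 1, 8, 2, 3, 10, 4, 7, 6, 5, 0]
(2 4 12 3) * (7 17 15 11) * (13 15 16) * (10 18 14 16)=[0, 1, 4, 2, 12, 5, 6, 17, 8, 9, 18, 7, 3, 15, 16, 11, 13, 10, 14]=(2 4 12 3)(7 17 10 18 14 16 13 15 11)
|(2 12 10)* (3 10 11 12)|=6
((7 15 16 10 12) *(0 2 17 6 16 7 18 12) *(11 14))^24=((0 2 17 6 16 10)(7 15)(11 14)(12 18))^24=(18)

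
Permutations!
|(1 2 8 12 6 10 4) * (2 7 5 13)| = |(1 7 5 13 2 8 12 6 10 4)| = 10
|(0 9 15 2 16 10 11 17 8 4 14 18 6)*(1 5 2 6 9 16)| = |(0 16 10 11 17 8 4 14 18 9 15 6)(1 5 2)| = 12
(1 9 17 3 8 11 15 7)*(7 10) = (1 9 17 3 8 11 15 10 7) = [0, 9, 2, 8, 4, 5, 6, 1, 11, 17, 7, 15, 12, 13, 14, 10, 16, 3]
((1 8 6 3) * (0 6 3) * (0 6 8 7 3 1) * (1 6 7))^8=(0 7 8 3 6)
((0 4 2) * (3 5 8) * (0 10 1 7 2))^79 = (0 4)(1 10 2 7)(3 5 8)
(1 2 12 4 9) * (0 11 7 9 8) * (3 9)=(0 11 7 3 9 1 2 12 4 8)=[11, 2, 12, 9, 8, 5, 6, 3, 0, 1, 10, 7, 4]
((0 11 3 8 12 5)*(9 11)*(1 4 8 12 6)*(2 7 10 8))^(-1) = ((0 9 11 3 12 5)(1 4 2 7 10 8 6))^(-1) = (0 5 12 3 11 9)(1 6 8 10 7 2 4)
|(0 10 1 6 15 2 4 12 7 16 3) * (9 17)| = 22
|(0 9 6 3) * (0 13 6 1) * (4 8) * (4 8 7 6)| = 15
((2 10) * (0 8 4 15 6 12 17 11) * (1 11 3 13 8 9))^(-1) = ((0 9 1 11)(2 10)(3 13 8 4 15 6 12 17))^(-1) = (0 11 1 9)(2 10)(3 17 12 6 15 4 8 13)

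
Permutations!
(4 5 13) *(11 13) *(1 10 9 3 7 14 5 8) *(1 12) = (1 10 9 3 7 14 5 11 13 4 8 12) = [0, 10, 2, 7, 8, 11, 6, 14, 12, 3, 9, 13, 1, 4, 5]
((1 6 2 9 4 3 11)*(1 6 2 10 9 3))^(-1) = (1 4 9 10 6 11 3 2)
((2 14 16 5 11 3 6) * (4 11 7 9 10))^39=(2 10 14 4 16 11 5 3 7 6 9)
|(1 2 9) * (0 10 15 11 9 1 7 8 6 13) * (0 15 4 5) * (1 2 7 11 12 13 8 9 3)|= 60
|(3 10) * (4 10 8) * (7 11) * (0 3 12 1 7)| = 9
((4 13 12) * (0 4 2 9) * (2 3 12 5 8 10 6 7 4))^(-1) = (0 9 2)(3 12)(4 7 6 10 8 5 13)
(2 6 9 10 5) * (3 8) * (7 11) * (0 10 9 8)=(0 10 5 2 6 8 3)(7 11)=[10, 1, 6, 0, 4, 2, 8, 11, 3, 9, 5, 7]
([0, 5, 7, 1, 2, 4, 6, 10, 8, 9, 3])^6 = (1 3 10 7 2 4 5)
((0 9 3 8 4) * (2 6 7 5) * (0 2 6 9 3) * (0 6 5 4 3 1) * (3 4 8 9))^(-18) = (2 6 4 9 8 3 7)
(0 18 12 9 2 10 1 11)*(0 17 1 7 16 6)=[18, 11, 10, 3, 4, 5, 0, 16, 8, 2, 7, 17, 9, 13, 14, 15, 6, 1, 12]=(0 18 12 9 2 10 7 16 6)(1 11 17)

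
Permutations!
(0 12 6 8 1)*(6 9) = [12, 0, 2, 3, 4, 5, 8, 7, 1, 6, 10, 11, 9] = (0 12 9 6 8 1)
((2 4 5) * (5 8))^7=(2 5 8 4)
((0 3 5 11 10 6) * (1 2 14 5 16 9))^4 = ((0 3 16 9 1 2 14 5 11 10 6))^4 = (0 1 11 3 2 10 16 14 6 9 5)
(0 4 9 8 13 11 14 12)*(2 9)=[4, 1, 9, 3, 2, 5, 6, 7, 13, 8, 10, 14, 0, 11, 12]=(0 4 2 9 8 13 11 14 12)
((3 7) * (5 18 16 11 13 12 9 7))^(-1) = (3 7 9 12 13 11 16 18 5)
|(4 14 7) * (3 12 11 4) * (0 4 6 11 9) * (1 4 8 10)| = 10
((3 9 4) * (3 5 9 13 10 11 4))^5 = (3 5 11 13 9 4 10)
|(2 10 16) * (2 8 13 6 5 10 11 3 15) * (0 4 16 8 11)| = |(0 4 16 11 3 15 2)(5 10 8 13 6)| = 35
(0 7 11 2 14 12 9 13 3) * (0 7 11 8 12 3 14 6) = [11, 1, 6, 7, 4, 5, 0, 8, 12, 13, 10, 2, 9, 14, 3] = (0 11 2 6)(3 7 8 12 9 13 14)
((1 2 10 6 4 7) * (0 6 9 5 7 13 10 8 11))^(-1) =((0 6 4 13 10 9 5 7 1 2 8 11))^(-1) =(0 11 8 2 1 7 5 9 10 13 4 6)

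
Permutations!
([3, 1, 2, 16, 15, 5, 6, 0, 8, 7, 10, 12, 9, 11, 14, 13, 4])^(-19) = [3, 1, 2, 16, 15, 5, 6, 0, 8, 7, 10, 12, 9, 11, 14, 13, 4]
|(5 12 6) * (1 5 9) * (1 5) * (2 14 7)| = |(2 14 7)(5 12 6 9)| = 12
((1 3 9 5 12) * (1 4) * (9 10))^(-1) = ((1 3 10 9 5 12 4))^(-1) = (1 4 12 5 9 10 3)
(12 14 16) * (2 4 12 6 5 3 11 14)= (2 4 12)(3 11 14 16 6 5)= [0, 1, 4, 11, 12, 3, 5, 7, 8, 9, 10, 14, 2, 13, 16, 15, 6]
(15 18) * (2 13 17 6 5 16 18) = (2 13 17 6 5 16 18 15) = [0, 1, 13, 3, 4, 16, 5, 7, 8, 9, 10, 11, 12, 17, 14, 2, 18, 6, 15]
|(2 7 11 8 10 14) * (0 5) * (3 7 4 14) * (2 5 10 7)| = 21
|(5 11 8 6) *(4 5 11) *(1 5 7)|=|(1 5 4 7)(6 11 8)|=12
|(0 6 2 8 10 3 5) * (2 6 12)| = 7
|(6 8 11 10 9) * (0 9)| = |(0 9 6 8 11 10)| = 6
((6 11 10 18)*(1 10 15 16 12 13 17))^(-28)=(1 18 11 16 13)(6 15 12 17 10)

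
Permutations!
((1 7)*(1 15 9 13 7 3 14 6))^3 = ((1 3 14 6)(7 15 9 13))^3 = (1 6 14 3)(7 13 9 15)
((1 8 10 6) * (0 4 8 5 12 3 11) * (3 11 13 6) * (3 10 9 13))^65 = ((0 4 8 9 13 6 1 5 12 11))^65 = (0 6)(1 4)(5 8)(9 12)(11 13)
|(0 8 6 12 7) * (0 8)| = |(6 12 7 8)| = 4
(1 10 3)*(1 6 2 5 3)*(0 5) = (0 5 3 6 2)(1 10) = [5, 10, 0, 6, 4, 3, 2, 7, 8, 9, 1]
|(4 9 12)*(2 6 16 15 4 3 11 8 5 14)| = |(2 6 16 15 4 9 12 3 11 8 5 14)| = 12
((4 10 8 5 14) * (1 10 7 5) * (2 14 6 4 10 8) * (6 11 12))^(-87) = ((1 8)(2 14 10)(4 7 5 11 12 6))^(-87) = (14)(1 8)(4 11)(5 6)(7 12)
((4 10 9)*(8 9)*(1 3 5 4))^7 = ((1 3 5 4 10 8 9))^7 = (10)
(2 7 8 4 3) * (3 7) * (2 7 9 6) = (2 3 7 8 4 9 6) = [0, 1, 3, 7, 9, 5, 2, 8, 4, 6]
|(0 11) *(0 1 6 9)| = 5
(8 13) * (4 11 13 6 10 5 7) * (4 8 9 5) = (4 11 13 9 5 7 8 6 10) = [0, 1, 2, 3, 11, 7, 10, 8, 6, 5, 4, 13, 12, 9]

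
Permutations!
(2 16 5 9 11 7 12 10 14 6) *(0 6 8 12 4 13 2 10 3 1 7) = (0 6 10 14 8 12 3 1 7 4 13 2 16 5 9 11) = [6, 7, 16, 1, 13, 9, 10, 4, 12, 11, 14, 0, 3, 2, 8, 15, 5]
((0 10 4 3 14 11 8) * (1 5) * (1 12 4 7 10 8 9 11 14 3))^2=(14)(1 12)(4 5)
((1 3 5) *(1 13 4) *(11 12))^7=(1 5 4 3 13)(11 12)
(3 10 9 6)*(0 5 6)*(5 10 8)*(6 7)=(0 10 9)(3 8 5 7 6)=[10, 1, 2, 8, 4, 7, 3, 6, 5, 0, 9]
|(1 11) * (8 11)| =3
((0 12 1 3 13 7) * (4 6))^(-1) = (0 7 13 3 1 12)(4 6)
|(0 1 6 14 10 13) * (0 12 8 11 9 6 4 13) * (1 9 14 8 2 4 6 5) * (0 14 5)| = 20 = |(0 9)(1 6 8 11 5)(2 4 13 12)(10 14)|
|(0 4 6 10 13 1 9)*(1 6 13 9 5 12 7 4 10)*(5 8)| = 24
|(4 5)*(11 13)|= |(4 5)(11 13)|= 2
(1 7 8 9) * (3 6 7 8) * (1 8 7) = (1 7 3 6)(8 9) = [0, 7, 2, 6, 4, 5, 1, 3, 9, 8]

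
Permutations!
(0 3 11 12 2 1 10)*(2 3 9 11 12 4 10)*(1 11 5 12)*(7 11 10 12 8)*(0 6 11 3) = (0 9 5 8 7 3 1 2 10 6 11 4 12) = [9, 2, 10, 1, 12, 8, 11, 3, 7, 5, 6, 4, 0]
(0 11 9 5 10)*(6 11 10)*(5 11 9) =(0 10)(5 6 9 11) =[10, 1, 2, 3, 4, 6, 9, 7, 8, 11, 0, 5]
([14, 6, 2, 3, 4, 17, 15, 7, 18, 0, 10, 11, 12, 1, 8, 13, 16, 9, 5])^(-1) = [9, 13, 2, 3, 4, 18, 1, 7, 14, 17, 10, 11, 12, 15, 0, 6, 16, 5, 8]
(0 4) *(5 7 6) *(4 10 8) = (0 10 8 4)(5 7 6) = [10, 1, 2, 3, 0, 7, 5, 6, 4, 9, 8]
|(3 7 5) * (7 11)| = |(3 11 7 5)| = 4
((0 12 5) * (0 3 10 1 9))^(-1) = ((0 12 5 3 10 1 9))^(-1) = (0 9 1 10 3 5 12)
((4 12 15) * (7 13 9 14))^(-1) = ((4 12 15)(7 13 9 14))^(-1) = (4 15 12)(7 14 9 13)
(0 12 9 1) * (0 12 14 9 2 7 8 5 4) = [14, 12, 7, 3, 0, 4, 6, 8, 5, 1, 10, 11, 2, 13, 9] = (0 14 9 1 12 2 7 8 5 4)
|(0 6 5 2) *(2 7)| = 5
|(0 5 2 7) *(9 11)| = 4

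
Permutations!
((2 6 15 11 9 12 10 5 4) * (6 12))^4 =(15)(2 4 5 10 12)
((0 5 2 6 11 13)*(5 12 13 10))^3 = ((0 12 13)(2 6 11 10 5))^3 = (13)(2 10 6 5 11)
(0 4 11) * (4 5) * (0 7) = [5, 1, 2, 3, 11, 4, 6, 0, 8, 9, 10, 7] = (0 5 4 11 7)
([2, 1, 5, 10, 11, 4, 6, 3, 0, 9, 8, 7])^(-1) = (0 8 10 3 7 11 4 5 2)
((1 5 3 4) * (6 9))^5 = (1 5 3 4)(6 9) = ((1 5 3 4)(6 9))^5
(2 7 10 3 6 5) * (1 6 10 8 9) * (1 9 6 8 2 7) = (1 8 6 5 7 2)(3 10) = [0, 8, 1, 10, 4, 7, 5, 2, 6, 9, 3]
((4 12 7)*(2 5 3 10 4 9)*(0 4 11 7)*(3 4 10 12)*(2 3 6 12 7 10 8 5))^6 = (12)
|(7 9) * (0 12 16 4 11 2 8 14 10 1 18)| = |(0 12 16 4 11 2 8 14 10 1 18)(7 9)| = 22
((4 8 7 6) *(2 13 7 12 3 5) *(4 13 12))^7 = (2 5 3 12)(4 8)(6 13 7) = ((2 12 3 5)(4 8)(6 13 7))^7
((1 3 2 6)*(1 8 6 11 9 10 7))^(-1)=((1 3 2 11 9 10 7)(6 8))^(-1)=(1 7 10 9 11 2 3)(6 8)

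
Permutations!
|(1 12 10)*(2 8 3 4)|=|(1 12 10)(2 8 3 4)|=12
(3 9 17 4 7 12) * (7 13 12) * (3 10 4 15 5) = (3 9 17 15 5)(4 13 12 10) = [0, 1, 2, 9, 13, 3, 6, 7, 8, 17, 4, 11, 10, 12, 14, 5, 16, 15]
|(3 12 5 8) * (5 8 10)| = |(3 12 8)(5 10)| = 6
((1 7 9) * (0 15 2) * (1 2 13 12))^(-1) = ((0 15 13 12 1 7 9 2))^(-1) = (0 2 9 7 1 12 13 15)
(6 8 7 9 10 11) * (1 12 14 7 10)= [0, 12, 2, 3, 4, 5, 8, 9, 10, 1, 11, 6, 14, 13, 7]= (1 12 14 7 9)(6 8 10 11)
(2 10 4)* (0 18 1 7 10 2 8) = (0 18 1 7 10 4 8) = [18, 7, 2, 3, 8, 5, 6, 10, 0, 9, 4, 11, 12, 13, 14, 15, 16, 17, 1]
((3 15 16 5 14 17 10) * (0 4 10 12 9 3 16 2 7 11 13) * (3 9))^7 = ((0 4 10 16 5 14 17 12 3 15 2 7 11 13))^7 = (0 12)(2 16)(3 4)(5 7)(10 15)(11 14)(13 17)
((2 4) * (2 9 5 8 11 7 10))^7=(2 10 7 11 8 5 9 4)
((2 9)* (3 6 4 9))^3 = (2 4 3 9 6)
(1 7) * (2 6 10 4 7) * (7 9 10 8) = [0, 2, 6, 3, 9, 5, 8, 1, 7, 10, 4] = (1 2 6 8 7)(4 9 10)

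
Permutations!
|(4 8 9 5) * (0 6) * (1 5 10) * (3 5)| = 14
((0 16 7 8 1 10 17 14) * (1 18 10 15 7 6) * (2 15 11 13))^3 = ((0 16 6 1 11 13 2 15 7 8 18 10 17 14))^3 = (0 1 2 8 17 16 11 15 18 14 6 13 7 10)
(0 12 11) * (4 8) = (0 12 11)(4 8) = [12, 1, 2, 3, 8, 5, 6, 7, 4, 9, 10, 0, 11]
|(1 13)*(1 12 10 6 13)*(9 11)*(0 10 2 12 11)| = 6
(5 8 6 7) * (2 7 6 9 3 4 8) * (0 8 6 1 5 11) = [8, 5, 7, 4, 6, 2, 1, 11, 9, 3, 10, 0] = (0 8 9 3 4 6 1 5 2 7 11)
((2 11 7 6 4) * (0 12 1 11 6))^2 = (0 1 7 12 11)(2 4 6)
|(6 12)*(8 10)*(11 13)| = |(6 12)(8 10)(11 13)| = 2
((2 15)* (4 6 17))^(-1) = (2 15)(4 17 6)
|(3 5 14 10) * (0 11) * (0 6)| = |(0 11 6)(3 5 14 10)| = 12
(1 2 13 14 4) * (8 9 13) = (1 2 8 9 13 14 4) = [0, 2, 8, 3, 1, 5, 6, 7, 9, 13, 10, 11, 12, 14, 4]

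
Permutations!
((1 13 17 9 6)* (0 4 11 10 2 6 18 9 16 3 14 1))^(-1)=(0 6 2 10 11 4)(1 14 3 16 17 13)(9 18)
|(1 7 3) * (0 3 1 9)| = 6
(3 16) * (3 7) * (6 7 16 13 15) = (16)(3 13 15 6 7) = [0, 1, 2, 13, 4, 5, 7, 3, 8, 9, 10, 11, 12, 15, 14, 6, 16]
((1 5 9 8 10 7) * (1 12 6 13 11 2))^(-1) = (1 2 11 13 6 12 7 10 8 9 5)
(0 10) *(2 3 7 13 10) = (0 2 3 7 13 10) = [2, 1, 3, 7, 4, 5, 6, 13, 8, 9, 0, 11, 12, 10]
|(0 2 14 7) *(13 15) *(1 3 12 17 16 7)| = |(0 2 14 1 3 12 17 16 7)(13 15)| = 18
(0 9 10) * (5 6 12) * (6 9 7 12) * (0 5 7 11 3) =(0 11 3)(5 9 10)(7 12) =[11, 1, 2, 0, 4, 9, 6, 12, 8, 10, 5, 3, 7]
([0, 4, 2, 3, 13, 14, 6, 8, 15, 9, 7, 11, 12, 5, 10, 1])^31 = [0, 14, 2, 3, 10, 8, 6, 4, 13, 9, 1, 11, 12, 7, 15, 5]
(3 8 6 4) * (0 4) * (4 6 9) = (0 6)(3 8 9 4) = [6, 1, 2, 8, 3, 5, 0, 7, 9, 4]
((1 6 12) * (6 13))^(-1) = (1 12 6 13)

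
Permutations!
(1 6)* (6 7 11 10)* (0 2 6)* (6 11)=(0 2 11 10)(1 7 6)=[2, 7, 11, 3, 4, 5, 1, 6, 8, 9, 0, 10]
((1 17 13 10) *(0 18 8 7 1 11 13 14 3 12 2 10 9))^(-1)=(0 9 13 11 10 2 12 3 14 17 1 7 8 18)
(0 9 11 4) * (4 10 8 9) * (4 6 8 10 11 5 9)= (11)(0 6 8 4)(5 9)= [6, 1, 2, 3, 0, 9, 8, 7, 4, 5, 10, 11]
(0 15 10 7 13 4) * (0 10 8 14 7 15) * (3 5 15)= (3 5 15 8 14 7 13 4 10)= [0, 1, 2, 5, 10, 15, 6, 13, 14, 9, 3, 11, 12, 4, 7, 8]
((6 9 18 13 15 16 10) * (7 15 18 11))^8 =(18)(6 9 11 7 15 16 10)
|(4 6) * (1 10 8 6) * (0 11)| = 10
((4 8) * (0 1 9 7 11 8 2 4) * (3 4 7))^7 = (0 11 2 3 1 8 7 4 9)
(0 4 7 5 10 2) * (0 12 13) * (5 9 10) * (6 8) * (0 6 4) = (2 12 13 6 8 4 7 9 10) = [0, 1, 12, 3, 7, 5, 8, 9, 4, 10, 2, 11, 13, 6]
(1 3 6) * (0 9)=(0 9)(1 3 6)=[9, 3, 2, 6, 4, 5, 1, 7, 8, 0]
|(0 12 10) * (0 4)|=4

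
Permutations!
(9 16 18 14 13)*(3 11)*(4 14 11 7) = (3 7 4 14 13 9 16 18 11) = [0, 1, 2, 7, 14, 5, 6, 4, 8, 16, 10, 3, 12, 9, 13, 15, 18, 17, 11]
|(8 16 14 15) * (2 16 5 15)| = 3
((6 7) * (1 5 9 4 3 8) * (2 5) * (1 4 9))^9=((9)(1 2 5)(3 8 4)(6 7))^9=(9)(6 7)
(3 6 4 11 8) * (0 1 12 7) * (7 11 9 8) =(0 1 12 11 7)(3 6 4 9 8) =[1, 12, 2, 6, 9, 5, 4, 0, 3, 8, 10, 7, 11]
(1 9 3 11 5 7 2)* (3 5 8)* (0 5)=(0 5 7 2 1 9)(3 11 8)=[5, 9, 1, 11, 4, 7, 6, 2, 3, 0, 10, 8]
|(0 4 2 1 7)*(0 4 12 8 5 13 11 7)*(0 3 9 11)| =35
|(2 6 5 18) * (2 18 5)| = 2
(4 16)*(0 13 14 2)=(0 13 14 2)(4 16)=[13, 1, 0, 3, 16, 5, 6, 7, 8, 9, 10, 11, 12, 14, 2, 15, 4]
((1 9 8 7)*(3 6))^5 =(1 9 8 7)(3 6)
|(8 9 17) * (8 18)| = |(8 9 17 18)| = 4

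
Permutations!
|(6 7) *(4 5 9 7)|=5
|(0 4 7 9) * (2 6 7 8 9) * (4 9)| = 6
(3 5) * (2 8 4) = (2 8 4)(3 5) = [0, 1, 8, 5, 2, 3, 6, 7, 4]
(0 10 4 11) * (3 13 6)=(0 10 4 11)(3 13 6)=[10, 1, 2, 13, 11, 5, 3, 7, 8, 9, 4, 0, 12, 6]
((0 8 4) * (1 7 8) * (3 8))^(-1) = ((0 1 7 3 8 4))^(-1) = (0 4 8 3 7 1)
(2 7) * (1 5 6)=(1 5 6)(2 7)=[0, 5, 7, 3, 4, 6, 1, 2]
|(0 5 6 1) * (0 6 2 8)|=|(0 5 2 8)(1 6)|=4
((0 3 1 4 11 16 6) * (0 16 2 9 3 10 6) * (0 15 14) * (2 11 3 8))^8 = (0 6 15)(1 3 4)(2 8 9)(10 16 14)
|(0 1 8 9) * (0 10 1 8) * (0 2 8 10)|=6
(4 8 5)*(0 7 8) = [7, 1, 2, 3, 0, 4, 6, 8, 5] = (0 7 8 5 4)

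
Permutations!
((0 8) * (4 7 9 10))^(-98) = (4 9)(7 10)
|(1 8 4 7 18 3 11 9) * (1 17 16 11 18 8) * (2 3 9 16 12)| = 6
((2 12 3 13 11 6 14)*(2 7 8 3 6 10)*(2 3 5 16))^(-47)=(2 12 6 14 7 8 5 16)(3 13 11 10)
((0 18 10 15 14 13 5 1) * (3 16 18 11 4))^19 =((0 11 4 3 16 18 10 15 14 13 5 1))^19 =(0 15 4 13 16 1 10 11 14 3 5 18)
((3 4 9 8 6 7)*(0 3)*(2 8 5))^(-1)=(0 7 6 8 2 5 9 4 3)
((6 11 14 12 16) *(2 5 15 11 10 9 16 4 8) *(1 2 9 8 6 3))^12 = (1 16 8 6 12 11 5)(2 3 9 10 4 14 15)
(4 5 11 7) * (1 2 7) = (1 2 7 4 5 11) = [0, 2, 7, 3, 5, 11, 6, 4, 8, 9, 10, 1]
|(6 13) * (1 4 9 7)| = 4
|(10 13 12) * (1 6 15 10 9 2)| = |(1 6 15 10 13 12 9 2)| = 8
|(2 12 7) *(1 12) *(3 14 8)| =12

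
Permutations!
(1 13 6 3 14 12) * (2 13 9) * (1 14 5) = (1 9 2 13 6 3 5)(12 14) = [0, 9, 13, 5, 4, 1, 3, 7, 8, 2, 10, 11, 14, 6, 12]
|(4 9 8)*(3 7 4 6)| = 6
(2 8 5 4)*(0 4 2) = [4, 1, 8, 3, 0, 2, 6, 7, 5] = (0 4)(2 8 5)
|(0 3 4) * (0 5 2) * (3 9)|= 6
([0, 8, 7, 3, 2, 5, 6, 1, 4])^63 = (1 2 8 7 4)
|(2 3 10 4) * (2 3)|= 3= |(3 10 4)|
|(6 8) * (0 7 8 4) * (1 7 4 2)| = |(0 4)(1 7 8 6 2)| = 10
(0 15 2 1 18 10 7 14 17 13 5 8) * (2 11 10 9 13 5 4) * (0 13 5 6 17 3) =(0 15 11 10 7 14 3)(1 18 9 5 8 13 4 2)(6 17) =[15, 18, 1, 0, 2, 8, 17, 14, 13, 5, 7, 10, 12, 4, 3, 11, 16, 6, 9]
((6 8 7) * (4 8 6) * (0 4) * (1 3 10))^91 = (0 7 8 4)(1 3 10)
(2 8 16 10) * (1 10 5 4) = (1 10 2 8 16 5 4) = [0, 10, 8, 3, 1, 4, 6, 7, 16, 9, 2, 11, 12, 13, 14, 15, 5]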